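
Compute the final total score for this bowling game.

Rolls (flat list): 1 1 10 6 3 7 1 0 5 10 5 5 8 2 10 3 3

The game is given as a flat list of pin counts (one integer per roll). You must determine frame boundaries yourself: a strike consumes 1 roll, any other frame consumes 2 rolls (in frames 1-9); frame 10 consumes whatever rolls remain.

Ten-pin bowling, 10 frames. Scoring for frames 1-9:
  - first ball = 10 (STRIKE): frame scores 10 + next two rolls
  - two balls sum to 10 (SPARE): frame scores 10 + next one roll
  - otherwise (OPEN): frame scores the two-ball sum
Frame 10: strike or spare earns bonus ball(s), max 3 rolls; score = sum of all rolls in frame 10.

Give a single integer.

Answer: 123

Derivation:
Frame 1: OPEN (1+1=2). Cumulative: 2
Frame 2: STRIKE. 10 + next two rolls (6+3) = 19. Cumulative: 21
Frame 3: OPEN (6+3=9). Cumulative: 30
Frame 4: OPEN (7+1=8). Cumulative: 38
Frame 5: OPEN (0+5=5). Cumulative: 43
Frame 6: STRIKE. 10 + next two rolls (5+5) = 20. Cumulative: 63
Frame 7: SPARE (5+5=10). 10 + next roll (8) = 18. Cumulative: 81
Frame 8: SPARE (8+2=10). 10 + next roll (10) = 20. Cumulative: 101
Frame 9: STRIKE. 10 + next two rolls (3+3) = 16. Cumulative: 117
Frame 10: OPEN. Sum of all frame-10 rolls (3+3) = 6. Cumulative: 123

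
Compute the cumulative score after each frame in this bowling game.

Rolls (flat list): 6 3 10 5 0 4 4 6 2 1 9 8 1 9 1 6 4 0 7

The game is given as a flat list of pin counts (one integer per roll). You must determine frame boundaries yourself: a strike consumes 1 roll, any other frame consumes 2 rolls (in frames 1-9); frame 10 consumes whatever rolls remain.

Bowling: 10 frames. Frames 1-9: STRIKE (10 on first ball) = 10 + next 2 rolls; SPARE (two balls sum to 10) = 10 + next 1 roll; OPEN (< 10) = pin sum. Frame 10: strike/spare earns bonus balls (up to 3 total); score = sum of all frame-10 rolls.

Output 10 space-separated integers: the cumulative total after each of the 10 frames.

Answer: 9 24 29 37 45 63 72 88 98 105

Derivation:
Frame 1: OPEN (6+3=9). Cumulative: 9
Frame 2: STRIKE. 10 + next two rolls (5+0) = 15. Cumulative: 24
Frame 3: OPEN (5+0=5). Cumulative: 29
Frame 4: OPEN (4+4=8). Cumulative: 37
Frame 5: OPEN (6+2=8). Cumulative: 45
Frame 6: SPARE (1+9=10). 10 + next roll (8) = 18. Cumulative: 63
Frame 7: OPEN (8+1=9). Cumulative: 72
Frame 8: SPARE (9+1=10). 10 + next roll (6) = 16. Cumulative: 88
Frame 9: SPARE (6+4=10). 10 + next roll (0) = 10. Cumulative: 98
Frame 10: OPEN. Sum of all frame-10 rolls (0+7) = 7. Cumulative: 105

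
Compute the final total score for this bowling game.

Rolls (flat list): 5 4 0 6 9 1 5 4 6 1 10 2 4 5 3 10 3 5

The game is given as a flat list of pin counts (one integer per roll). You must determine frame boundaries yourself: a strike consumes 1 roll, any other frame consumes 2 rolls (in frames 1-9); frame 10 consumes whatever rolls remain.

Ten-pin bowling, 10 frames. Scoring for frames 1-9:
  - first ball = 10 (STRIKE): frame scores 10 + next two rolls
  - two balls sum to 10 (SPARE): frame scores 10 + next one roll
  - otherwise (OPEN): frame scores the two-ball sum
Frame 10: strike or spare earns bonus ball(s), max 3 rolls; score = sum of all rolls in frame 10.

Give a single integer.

Answer: 102

Derivation:
Frame 1: OPEN (5+4=9). Cumulative: 9
Frame 2: OPEN (0+6=6). Cumulative: 15
Frame 3: SPARE (9+1=10). 10 + next roll (5) = 15. Cumulative: 30
Frame 4: OPEN (5+4=9). Cumulative: 39
Frame 5: OPEN (6+1=7). Cumulative: 46
Frame 6: STRIKE. 10 + next two rolls (2+4) = 16. Cumulative: 62
Frame 7: OPEN (2+4=6). Cumulative: 68
Frame 8: OPEN (5+3=8). Cumulative: 76
Frame 9: STRIKE. 10 + next two rolls (3+5) = 18. Cumulative: 94
Frame 10: OPEN. Sum of all frame-10 rolls (3+5) = 8. Cumulative: 102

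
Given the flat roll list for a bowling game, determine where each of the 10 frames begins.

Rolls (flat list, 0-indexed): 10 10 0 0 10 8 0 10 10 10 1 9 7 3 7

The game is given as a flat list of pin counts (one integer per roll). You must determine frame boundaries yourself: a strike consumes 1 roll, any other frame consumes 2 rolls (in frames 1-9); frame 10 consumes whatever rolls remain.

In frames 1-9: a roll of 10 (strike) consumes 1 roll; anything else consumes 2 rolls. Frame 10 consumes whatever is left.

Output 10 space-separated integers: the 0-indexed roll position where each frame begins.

Frame 1 starts at roll index 0: roll=10 (strike), consumes 1 roll
Frame 2 starts at roll index 1: roll=10 (strike), consumes 1 roll
Frame 3 starts at roll index 2: rolls=0,0 (sum=0), consumes 2 rolls
Frame 4 starts at roll index 4: roll=10 (strike), consumes 1 roll
Frame 5 starts at roll index 5: rolls=8,0 (sum=8), consumes 2 rolls
Frame 6 starts at roll index 7: roll=10 (strike), consumes 1 roll
Frame 7 starts at roll index 8: roll=10 (strike), consumes 1 roll
Frame 8 starts at roll index 9: roll=10 (strike), consumes 1 roll
Frame 9 starts at roll index 10: rolls=1,9 (sum=10), consumes 2 rolls
Frame 10 starts at roll index 12: 3 remaining rolls

Answer: 0 1 2 4 5 7 8 9 10 12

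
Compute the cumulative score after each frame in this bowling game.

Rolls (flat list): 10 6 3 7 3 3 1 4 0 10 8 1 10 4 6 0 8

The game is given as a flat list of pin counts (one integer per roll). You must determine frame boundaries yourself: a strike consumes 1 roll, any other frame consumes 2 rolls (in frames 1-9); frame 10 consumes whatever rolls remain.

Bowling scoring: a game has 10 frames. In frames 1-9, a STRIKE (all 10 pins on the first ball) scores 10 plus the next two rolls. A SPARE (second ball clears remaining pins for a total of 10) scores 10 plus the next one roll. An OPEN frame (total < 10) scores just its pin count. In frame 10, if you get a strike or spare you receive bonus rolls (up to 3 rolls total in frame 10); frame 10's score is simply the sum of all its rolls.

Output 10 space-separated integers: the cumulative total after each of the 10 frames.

Answer: 19 28 41 45 49 68 77 97 107 115

Derivation:
Frame 1: STRIKE. 10 + next two rolls (6+3) = 19. Cumulative: 19
Frame 2: OPEN (6+3=9). Cumulative: 28
Frame 3: SPARE (7+3=10). 10 + next roll (3) = 13. Cumulative: 41
Frame 4: OPEN (3+1=4). Cumulative: 45
Frame 5: OPEN (4+0=4). Cumulative: 49
Frame 6: STRIKE. 10 + next two rolls (8+1) = 19. Cumulative: 68
Frame 7: OPEN (8+1=9). Cumulative: 77
Frame 8: STRIKE. 10 + next two rolls (4+6) = 20. Cumulative: 97
Frame 9: SPARE (4+6=10). 10 + next roll (0) = 10. Cumulative: 107
Frame 10: OPEN. Sum of all frame-10 rolls (0+8) = 8. Cumulative: 115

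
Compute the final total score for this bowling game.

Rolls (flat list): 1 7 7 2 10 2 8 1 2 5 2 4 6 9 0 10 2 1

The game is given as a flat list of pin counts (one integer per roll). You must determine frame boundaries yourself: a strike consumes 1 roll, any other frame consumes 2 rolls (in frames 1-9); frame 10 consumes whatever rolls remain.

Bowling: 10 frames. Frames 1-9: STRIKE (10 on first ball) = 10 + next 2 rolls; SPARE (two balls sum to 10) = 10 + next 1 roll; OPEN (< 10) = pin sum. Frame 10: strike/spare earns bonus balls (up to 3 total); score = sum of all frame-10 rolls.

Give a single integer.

Answer: 102

Derivation:
Frame 1: OPEN (1+7=8). Cumulative: 8
Frame 2: OPEN (7+2=9). Cumulative: 17
Frame 3: STRIKE. 10 + next two rolls (2+8) = 20. Cumulative: 37
Frame 4: SPARE (2+8=10). 10 + next roll (1) = 11. Cumulative: 48
Frame 5: OPEN (1+2=3). Cumulative: 51
Frame 6: OPEN (5+2=7). Cumulative: 58
Frame 7: SPARE (4+6=10). 10 + next roll (9) = 19. Cumulative: 77
Frame 8: OPEN (9+0=9). Cumulative: 86
Frame 9: STRIKE. 10 + next two rolls (2+1) = 13. Cumulative: 99
Frame 10: OPEN. Sum of all frame-10 rolls (2+1) = 3. Cumulative: 102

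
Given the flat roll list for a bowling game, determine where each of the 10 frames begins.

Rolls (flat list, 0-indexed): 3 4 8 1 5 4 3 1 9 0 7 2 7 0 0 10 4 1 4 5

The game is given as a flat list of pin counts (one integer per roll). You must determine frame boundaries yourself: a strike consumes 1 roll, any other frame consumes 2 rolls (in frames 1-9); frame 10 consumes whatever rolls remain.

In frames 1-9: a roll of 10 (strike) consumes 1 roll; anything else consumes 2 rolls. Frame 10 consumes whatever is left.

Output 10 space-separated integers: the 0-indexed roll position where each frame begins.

Answer: 0 2 4 6 8 10 12 14 16 18

Derivation:
Frame 1 starts at roll index 0: rolls=3,4 (sum=7), consumes 2 rolls
Frame 2 starts at roll index 2: rolls=8,1 (sum=9), consumes 2 rolls
Frame 3 starts at roll index 4: rolls=5,4 (sum=9), consumes 2 rolls
Frame 4 starts at roll index 6: rolls=3,1 (sum=4), consumes 2 rolls
Frame 5 starts at roll index 8: rolls=9,0 (sum=9), consumes 2 rolls
Frame 6 starts at roll index 10: rolls=7,2 (sum=9), consumes 2 rolls
Frame 7 starts at roll index 12: rolls=7,0 (sum=7), consumes 2 rolls
Frame 8 starts at roll index 14: rolls=0,10 (sum=10), consumes 2 rolls
Frame 9 starts at roll index 16: rolls=4,1 (sum=5), consumes 2 rolls
Frame 10 starts at roll index 18: 2 remaining rolls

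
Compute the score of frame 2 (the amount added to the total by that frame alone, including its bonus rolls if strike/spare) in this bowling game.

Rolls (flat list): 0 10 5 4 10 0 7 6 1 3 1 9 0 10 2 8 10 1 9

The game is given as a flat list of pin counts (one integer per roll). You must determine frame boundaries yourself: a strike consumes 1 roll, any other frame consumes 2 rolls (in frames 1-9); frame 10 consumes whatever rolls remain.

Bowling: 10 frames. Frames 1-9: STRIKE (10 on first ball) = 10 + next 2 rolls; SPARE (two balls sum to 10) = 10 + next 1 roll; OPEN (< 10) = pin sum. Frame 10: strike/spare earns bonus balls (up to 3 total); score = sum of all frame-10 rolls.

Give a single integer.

Frame 1: SPARE (0+10=10). 10 + next roll (5) = 15. Cumulative: 15
Frame 2: OPEN (5+4=9). Cumulative: 24
Frame 3: STRIKE. 10 + next two rolls (0+7) = 17. Cumulative: 41
Frame 4: OPEN (0+7=7). Cumulative: 48

Answer: 9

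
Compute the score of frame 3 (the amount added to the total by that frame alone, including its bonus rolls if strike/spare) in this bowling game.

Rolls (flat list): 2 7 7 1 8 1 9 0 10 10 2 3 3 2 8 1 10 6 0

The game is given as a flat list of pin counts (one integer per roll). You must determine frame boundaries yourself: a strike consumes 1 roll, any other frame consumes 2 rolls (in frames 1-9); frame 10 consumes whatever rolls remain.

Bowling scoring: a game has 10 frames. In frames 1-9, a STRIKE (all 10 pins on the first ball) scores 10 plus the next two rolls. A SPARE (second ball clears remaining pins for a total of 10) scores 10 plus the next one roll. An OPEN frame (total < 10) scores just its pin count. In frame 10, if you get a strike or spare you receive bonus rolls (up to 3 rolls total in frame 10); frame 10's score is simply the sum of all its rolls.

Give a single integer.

Frame 1: OPEN (2+7=9). Cumulative: 9
Frame 2: OPEN (7+1=8). Cumulative: 17
Frame 3: OPEN (8+1=9). Cumulative: 26
Frame 4: OPEN (9+0=9). Cumulative: 35
Frame 5: STRIKE. 10 + next two rolls (10+2) = 22. Cumulative: 57

Answer: 9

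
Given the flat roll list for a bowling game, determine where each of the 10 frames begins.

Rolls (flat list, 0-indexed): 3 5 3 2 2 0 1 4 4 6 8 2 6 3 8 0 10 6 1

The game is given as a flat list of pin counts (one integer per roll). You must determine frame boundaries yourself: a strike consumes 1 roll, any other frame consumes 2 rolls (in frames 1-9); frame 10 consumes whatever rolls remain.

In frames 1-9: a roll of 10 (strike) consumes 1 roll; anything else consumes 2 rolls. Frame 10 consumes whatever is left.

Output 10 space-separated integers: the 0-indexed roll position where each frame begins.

Frame 1 starts at roll index 0: rolls=3,5 (sum=8), consumes 2 rolls
Frame 2 starts at roll index 2: rolls=3,2 (sum=5), consumes 2 rolls
Frame 3 starts at roll index 4: rolls=2,0 (sum=2), consumes 2 rolls
Frame 4 starts at roll index 6: rolls=1,4 (sum=5), consumes 2 rolls
Frame 5 starts at roll index 8: rolls=4,6 (sum=10), consumes 2 rolls
Frame 6 starts at roll index 10: rolls=8,2 (sum=10), consumes 2 rolls
Frame 7 starts at roll index 12: rolls=6,3 (sum=9), consumes 2 rolls
Frame 8 starts at roll index 14: rolls=8,0 (sum=8), consumes 2 rolls
Frame 9 starts at roll index 16: roll=10 (strike), consumes 1 roll
Frame 10 starts at roll index 17: 2 remaining rolls

Answer: 0 2 4 6 8 10 12 14 16 17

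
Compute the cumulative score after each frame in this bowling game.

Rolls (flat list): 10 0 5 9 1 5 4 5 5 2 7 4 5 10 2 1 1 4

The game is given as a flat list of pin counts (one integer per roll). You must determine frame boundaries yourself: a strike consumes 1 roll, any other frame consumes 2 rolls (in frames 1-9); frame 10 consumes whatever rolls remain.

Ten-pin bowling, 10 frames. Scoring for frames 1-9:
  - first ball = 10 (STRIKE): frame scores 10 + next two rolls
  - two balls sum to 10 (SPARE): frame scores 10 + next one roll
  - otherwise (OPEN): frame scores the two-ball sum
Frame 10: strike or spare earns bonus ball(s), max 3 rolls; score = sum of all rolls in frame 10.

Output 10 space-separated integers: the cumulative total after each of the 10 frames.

Frame 1: STRIKE. 10 + next two rolls (0+5) = 15. Cumulative: 15
Frame 2: OPEN (0+5=5). Cumulative: 20
Frame 3: SPARE (9+1=10). 10 + next roll (5) = 15. Cumulative: 35
Frame 4: OPEN (5+4=9). Cumulative: 44
Frame 5: SPARE (5+5=10). 10 + next roll (2) = 12. Cumulative: 56
Frame 6: OPEN (2+7=9). Cumulative: 65
Frame 7: OPEN (4+5=9). Cumulative: 74
Frame 8: STRIKE. 10 + next two rolls (2+1) = 13. Cumulative: 87
Frame 9: OPEN (2+1=3). Cumulative: 90
Frame 10: OPEN. Sum of all frame-10 rolls (1+4) = 5. Cumulative: 95

Answer: 15 20 35 44 56 65 74 87 90 95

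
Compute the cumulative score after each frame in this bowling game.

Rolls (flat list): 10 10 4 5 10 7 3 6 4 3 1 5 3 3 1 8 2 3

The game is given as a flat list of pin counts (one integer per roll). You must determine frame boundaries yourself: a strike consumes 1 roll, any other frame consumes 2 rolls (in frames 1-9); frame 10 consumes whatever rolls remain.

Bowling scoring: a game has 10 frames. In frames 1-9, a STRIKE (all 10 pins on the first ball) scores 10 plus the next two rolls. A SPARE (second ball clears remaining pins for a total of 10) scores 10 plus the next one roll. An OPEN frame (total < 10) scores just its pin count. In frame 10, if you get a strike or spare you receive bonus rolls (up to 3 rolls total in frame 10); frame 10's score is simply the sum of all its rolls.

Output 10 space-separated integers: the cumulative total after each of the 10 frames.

Answer: 24 43 52 72 88 101 105 113 117 130

Derivation:
Frame 1: STRIKE. 10 + next two rolls (10+4) = 24. Cumulative: 24
Frame 2: STRIKE. 10 + next two rolls (4+5) = 19. Cumulative: 43
Frame 3: OPEN (4+5=9). Cumulative: 52
Frame 4: STRIKE. 10 + next two rolls (7+3) = 20. Cumulative: 72
Frame 5: SPARE (7+3=10). 10 + next roll (6) = 16. Cumulative: 88
Frame 6: SPARE (6+4=10). 10 + next roll (3) = 13. Cumulative: 101
Frame 7: OPEN (3+1=4). Cumulative: 105
Frame 8: OPEN (5+3=8). Cumulative: 113
Frame 9: OPEN (3+1=4). Cumulative: 117
Frame 10: SPARE. Sum of all frame-10 rolls (8+2+3) = 13. Cumulative: 130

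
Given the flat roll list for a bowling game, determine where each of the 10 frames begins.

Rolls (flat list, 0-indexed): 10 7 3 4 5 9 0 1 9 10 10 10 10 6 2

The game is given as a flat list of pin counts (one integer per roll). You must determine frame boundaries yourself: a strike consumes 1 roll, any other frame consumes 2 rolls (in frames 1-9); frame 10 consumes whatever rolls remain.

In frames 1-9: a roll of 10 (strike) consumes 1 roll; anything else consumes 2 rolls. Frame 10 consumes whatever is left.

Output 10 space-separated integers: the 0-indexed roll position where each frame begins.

Frame 1 starts at roll index 0: roll=10 (strike), consumes 1 roll
Frame 2 starts at roll index 1: rolls=7,3 (sum=10), consumes 2 rolls
Frame 3 starts at roll index 3: rolls=4,5 (sum=9), consumes 2 rolls
Frame 4 starts at roll index 5: rolls=9,0 (sum=9), consumes 2 rolls
Frame 5 starts at roll index 7: rolls=1,9 (sum=10), consumes 2 rolls
Frame 6 starts at roll index 9: roll=10 (strike), consumes 1 roll
Frame 7 starts at roll index 10: roll=10 (strike), consumes 1 roll
Frame 8 starts at roll index 11: roll=10 (strike), consumes 1 roll
Frame 9 starts at roll index 12: roll=10 (strike), consumes 1 roll
Frame 10 starts at roll index 13: 2 remaining rolls

Answer: 0 1 3 5 7 9 10 11 12 13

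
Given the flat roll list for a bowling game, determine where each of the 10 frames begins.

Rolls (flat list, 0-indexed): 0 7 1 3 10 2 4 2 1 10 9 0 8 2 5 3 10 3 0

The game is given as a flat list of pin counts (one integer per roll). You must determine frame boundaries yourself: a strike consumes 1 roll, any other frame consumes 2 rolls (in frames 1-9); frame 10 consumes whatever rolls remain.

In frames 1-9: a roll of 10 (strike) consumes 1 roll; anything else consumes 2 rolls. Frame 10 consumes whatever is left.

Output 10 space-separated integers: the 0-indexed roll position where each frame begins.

Answer: 0 2 4 5 7 9 10 12 14 16

Derivation:
Frame 1 starts at roll index 0: rolls=0,7 (sum=7), consumes 2 rolls
Frame 2 starts at roll index 2: rolls=1,3 (sum=4), consumes 2 rolls
Frame 3 starts at roll index 4: roll=10 (strike), consumes 1 roll
Frame 4 starts at roll index 5: rolls=2,4 (sum=6), consumes 2 rolls
Frame 5 starts at roll index 7: rolls=2,1 (sum=3), consumes 2 rolls
Frame 6 starts at roll index 9: roll=10 (strike), consumes 1 roll
Frame 7 starts at roll index 10: rolls=9,0 (sum=9), consumes 2 rolls
Frame 8 starts at roll index 12: rolls=8,2 (sum=10), consumes 2 rolls
Frame 9 starts at roll index 14: rolls=5,3 (sum=8), consumes 2 rolls
Frame 10 starts at roll index 16: 3 remaining rolls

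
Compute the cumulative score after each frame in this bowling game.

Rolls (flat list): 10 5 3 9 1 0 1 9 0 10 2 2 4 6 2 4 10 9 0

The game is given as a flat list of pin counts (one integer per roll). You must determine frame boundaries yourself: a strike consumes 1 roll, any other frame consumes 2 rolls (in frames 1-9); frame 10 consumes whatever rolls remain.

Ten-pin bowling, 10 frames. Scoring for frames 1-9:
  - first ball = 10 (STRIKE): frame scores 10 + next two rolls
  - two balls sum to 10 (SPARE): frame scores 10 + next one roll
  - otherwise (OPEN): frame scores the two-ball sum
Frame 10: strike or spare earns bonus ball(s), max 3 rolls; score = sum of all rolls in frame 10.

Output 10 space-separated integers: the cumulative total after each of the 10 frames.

Answer: 18 26 36 37 46 60 64 76 82 101

Derivation:
Frame 1: STRIKE. 10 + next two rolls (5+3) = 18. Cumulative: 18
Frame 2: OPEN (5+3=8). Cumulative: 26
Frame 3: SPARE (9+1=10). 10 + next roll (0) = 10. Cumulative: 36
Frame 4: OPEN (0+1=1). Cumulative: 37
Frame 5: OPEN (9+0=9). Cumulative: 46
Frame 6: STRIKE. 10 + next two rolls (2+2) = 14. Cumulative: 60
Frame 7: OPEN (2+2=4). Cumulative: 64
Frame 8: SPARE (4+6=10). 10 + next roll (2) = 12. Cumulative: 76
Frame 9: OPEN (2+4=6). Cumulative: 82
Frame 10: STRIKE. Sum of all frame-10 rolls (10+9+0) = 19. Cumulative: 101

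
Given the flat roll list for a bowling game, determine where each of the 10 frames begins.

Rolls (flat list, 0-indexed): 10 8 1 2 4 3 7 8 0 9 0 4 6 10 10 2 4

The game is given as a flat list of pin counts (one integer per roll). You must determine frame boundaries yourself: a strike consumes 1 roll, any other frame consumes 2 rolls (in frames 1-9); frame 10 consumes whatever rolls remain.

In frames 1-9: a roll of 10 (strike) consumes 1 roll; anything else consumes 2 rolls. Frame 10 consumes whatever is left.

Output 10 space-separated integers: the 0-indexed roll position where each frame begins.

Answer: 0 1 3 5 7 9 11 13 14 15

Derivation:
Frame 1 starts at roll index 0: roll=10 (strike), consumes 1 roll
Frame 2 starts at roll index 1: rolls=8,1 (sum=9), consumes 2 rolls
Frame 3 starts at roll index 3: rolls=2,4 (sum=6), consumes 2 rolls
Frame 4 starts at roll index 5: rolls=3,7 (sum=10), consumes 2 rolls
Frame 5 starts at roll index 7: rolls=8,0 (sum=8), consumes 2 rolls
Frame 6 starts at roll index 9: rolls=9,0 (sum=9), consumes 2 rolls
Frame 7 starts at roll index 11: rolls=4,6 (sum=10), consumes 2 rolls
Frame 8 starts at roll index 13: roll=10 (strike), consumes 1 roll
Frame 9 starts at roll index 14: roll=10 (strike), consumes 1 roll
Frame 10 starts at roll index 15: 2 remaining rolls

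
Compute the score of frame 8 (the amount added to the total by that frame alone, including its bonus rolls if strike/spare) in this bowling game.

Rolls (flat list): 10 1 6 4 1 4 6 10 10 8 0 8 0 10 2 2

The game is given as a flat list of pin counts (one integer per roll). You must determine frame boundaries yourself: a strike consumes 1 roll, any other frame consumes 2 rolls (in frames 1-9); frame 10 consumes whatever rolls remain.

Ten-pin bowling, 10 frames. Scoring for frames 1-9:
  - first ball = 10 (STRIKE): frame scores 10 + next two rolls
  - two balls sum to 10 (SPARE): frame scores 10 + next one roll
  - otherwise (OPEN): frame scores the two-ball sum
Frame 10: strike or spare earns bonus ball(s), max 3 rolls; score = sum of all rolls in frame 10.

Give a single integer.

Answer: 8

Derivation:
Frame 1: STRIKE. 10 + next two rolls (1+6) = 17. Cumulative: 17
Frame 2: OPEN (1+6=7). Cumulative: 24
Frame 3: OPEN (4+1=5). Cumulative: 29
Frame 4: SPARE (4+6=10). 10 + next roll (10) = 20. Cumulative: 49
Frame 5: STRIKE. 10 + next two rolls (10+8) = 28. Cumulative: 77
Frame 6: STRIKE. 10 + next two rolls (8+0) = 18. Cumulative: 95
Frame 7: OPEN (8+0=8). Cumulative: 103
Frame 8: OPEN (8+0=8). Cumulative: 111
Frame 9: STRIKE. 10 + next two rolls (2+2) = 14. Cumulative: 125
Frame 10: OPEN. Sum of all frame-10 rolls (2+2) = 4. Cumulative: 129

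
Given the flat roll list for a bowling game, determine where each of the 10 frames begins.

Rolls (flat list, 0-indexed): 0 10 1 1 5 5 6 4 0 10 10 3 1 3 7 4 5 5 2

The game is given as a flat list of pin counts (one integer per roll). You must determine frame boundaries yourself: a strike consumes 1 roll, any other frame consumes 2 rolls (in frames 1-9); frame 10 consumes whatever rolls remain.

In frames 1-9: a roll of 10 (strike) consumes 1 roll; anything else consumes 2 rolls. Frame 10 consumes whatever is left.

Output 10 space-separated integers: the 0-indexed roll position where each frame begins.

Answer: 0 2 4 6 8 10 11 13 15 17

Derivation:
Frame 1 starts at roll index 0: rolls=0,10 (sum=10), consumes 2 rolls
Frame 2 starts at roll index 2: rolls=1,1 (sum=2), consumes 2 rolls
Frame 3 starts at roll index 4: rolls=5,5 (sum=10), consumes 2 rolls
Frame 4 starts at roll index 6: rolls=6,4 (sum=10), consumes 2 rolls
Frame 5 starts at roll index 8: rolls=0,10 (sum=10), consumes 2 rolls
Frame 6 starts at roll index 10: roll=10 (strike), consumes 1 roll
Frame 7 starts at roll index 11: rolls=3,1 (sum=4), consumes 2 rolls
Frame 8 starts at roll index 13: rolls=3,7 (sum=10), consumes 2 rolls
Frame 9 starts at roll index 15: rolls=4,5 (sum=9), consumes 2 rolls
Frame 10 starts at roll index 17: 2 remaining rolls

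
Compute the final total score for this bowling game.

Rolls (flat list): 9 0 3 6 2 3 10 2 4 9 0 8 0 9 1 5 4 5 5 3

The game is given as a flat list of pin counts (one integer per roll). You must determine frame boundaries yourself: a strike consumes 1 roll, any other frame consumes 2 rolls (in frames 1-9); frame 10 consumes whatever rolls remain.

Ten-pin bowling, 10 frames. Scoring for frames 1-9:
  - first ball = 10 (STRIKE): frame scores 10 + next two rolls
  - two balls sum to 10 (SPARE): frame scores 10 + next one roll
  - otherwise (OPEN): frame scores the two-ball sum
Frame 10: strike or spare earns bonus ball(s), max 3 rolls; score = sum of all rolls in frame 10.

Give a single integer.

Frame 1: OPEN (9+0=9). Cumulative: 9
Frame 2: OPEN (3+6=9). Cumulative: 18
Frame 3: OPEN (2+3=5). Cumulative: 23
Frame 4: STRIKE. 10 + next two rolls (2+4) = 16. Cumulative: 39
Frame 5: OPEN (2+4=6). Cumulative: 45
Frame 6: OPEN (9+0=9). Cumulative: 54
Frame 7: OPEN (8+0=8). Cumulative: 62
Frame 8: SPARE (9+1=10). 10 + next roll (5) = 15. Cumulative: 77
Frame 9: OPEN (5+4=9). Cumulative: 86
Frame 10: SPARE. Sum of all frame-10 rolls (5+5+3) = 13. Cumulative: 99

Answer: 99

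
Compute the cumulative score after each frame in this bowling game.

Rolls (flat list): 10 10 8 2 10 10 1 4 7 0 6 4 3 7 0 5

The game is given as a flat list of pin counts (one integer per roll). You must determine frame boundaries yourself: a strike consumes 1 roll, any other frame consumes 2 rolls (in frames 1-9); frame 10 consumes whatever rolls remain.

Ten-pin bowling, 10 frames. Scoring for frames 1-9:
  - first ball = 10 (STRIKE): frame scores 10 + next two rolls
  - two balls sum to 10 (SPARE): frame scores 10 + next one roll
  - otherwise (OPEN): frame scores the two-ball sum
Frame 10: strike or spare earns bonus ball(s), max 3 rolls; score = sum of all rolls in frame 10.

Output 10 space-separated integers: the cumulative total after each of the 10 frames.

Answer: 28 48 68 89 104 109 116 129 139 144

Derivation:
Frame 1: STRIKE. 10 + next two rolls (10+8) = 28. Cumulative: 28
Frame 2: STRIKE. 10 + next two rolls (8+2) = 20. Cumulative: 48
Frame 3: SPARE (8+2=10). 10 + next roll (10) = 20. Cumulative: 68
Frame 4: STRIKE. 10 + next two rolls (10+1) = 21. Cumulative: 89
Frame 5: STRIKE. 10 + next two rolls (1+4) = 15. Cumulative: 104
Frame 6: OPEN (1+4=5). Cumulative: 109
Frame 7: OPEN (7+0=7). Cumulative: 116
Frame 8: SPARE (6+4=10). 10 + next roll (3) = 13. Cumulative: 129
Frame 9: SPARE (3+7=10). 10 + next roll (0) = 10. Cumulative: 139
Frame 10: OPEN. Sum of all frame-10 rolls (0+5) = 5. Cumulative: 144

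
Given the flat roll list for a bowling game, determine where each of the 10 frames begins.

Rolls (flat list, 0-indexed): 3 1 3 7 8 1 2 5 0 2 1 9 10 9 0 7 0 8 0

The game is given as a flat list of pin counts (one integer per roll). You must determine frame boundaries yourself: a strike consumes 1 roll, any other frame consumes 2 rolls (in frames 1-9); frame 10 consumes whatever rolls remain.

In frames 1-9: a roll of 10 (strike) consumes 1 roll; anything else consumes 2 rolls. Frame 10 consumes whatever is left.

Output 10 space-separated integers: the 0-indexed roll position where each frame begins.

Frame 1 starts at roll index 0: rolls=3,1 (sum=4), consumes 2 rolls
Frame 2 starts at roll index 2: rolls=3,7 (sum=10), consumes 2 rolls
Frame 3 starts at roll index 4: rolls=8,1 (sum=9), consumes 2 rolls
Frame 4 starts at roll index 6: rolls=2,5 (sum=7), consumes 2 rolls
Frame 5 starts at roll index 8: rolls=0,2 (sum=2), consumes 2 rolls
Frame 6 starts at roll index 10: rolls=1,9 (sum=10), consumes 2 rolls
Frame 7 starts at roll index 12: roll=10 (strike), consumes 1 roll
Frame 8 starts at roll index 13: rolls=9,0 (sum=9), consumes 2 rolls
Frame 9 starts at roll index 15: rolls=7,0 (sum=7), consumes 2 rolls
Frame 10 starts at roll index 17: 2 remaining rolls

Answer: 0 2 4 6 8 10 12 13 15 17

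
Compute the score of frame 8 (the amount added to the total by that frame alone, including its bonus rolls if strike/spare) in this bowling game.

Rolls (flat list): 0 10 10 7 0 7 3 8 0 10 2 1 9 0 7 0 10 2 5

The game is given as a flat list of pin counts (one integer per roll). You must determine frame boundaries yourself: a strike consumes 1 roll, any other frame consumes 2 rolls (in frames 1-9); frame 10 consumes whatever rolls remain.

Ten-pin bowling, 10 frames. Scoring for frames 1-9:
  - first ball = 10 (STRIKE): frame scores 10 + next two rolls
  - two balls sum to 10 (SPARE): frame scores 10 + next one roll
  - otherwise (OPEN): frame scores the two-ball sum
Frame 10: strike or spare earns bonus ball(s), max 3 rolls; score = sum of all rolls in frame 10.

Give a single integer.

Frame 1: SPARE (0+10=10). 10 + next roll (10) = 20. Cumulative: 20
Frame 2: STRIKE. 10 + next two rolls (7+0) = 17. Cumulative: 37
Frame 3: OPEN (7+0=7). Cumulative: 44
Frame 4: SPARE (7+3=10). 10 + next roll (8) = 18. Cumulative: 62
Frame 5: OPEN (8+0=8). Cumulative: 70
Frame 6: STRIKE. 10 + next two rolls (2+1) = 13. Cumulative: 83
Frame 7: OPEN (2+1=3). Cumulative: 86
Frame 8: OPEN (9+0=9). Cumulative: 95
Frame 9: OPEN (7+0=7). Cumulative: 102
Frame 10: STRIKE. Sum of all frame-10 rolls (10+2+5) = 17. Cumulative: 119

Answer: 9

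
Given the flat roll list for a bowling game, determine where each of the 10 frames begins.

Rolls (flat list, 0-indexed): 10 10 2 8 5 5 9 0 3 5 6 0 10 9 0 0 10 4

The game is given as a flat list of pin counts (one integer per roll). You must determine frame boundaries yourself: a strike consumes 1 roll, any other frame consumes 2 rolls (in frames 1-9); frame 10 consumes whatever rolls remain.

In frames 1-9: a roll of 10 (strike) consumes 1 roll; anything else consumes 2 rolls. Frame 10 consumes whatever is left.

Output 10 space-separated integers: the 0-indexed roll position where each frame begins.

Frame 1 starts at roll index 0: roll=10 (strike), consumes 1 roll
Frame 2 starts at roll index 1: roll=10 (strike), consumes 1 roll
Frame 3 starts at roll index 2: rolls=2,8 (sum=10), consumes 2 rolls
Frame 4 starts at roll index 4: rolls=5,5 (sum=10), consumes 2 rolls
Frame 5 starts at roll index 6: rolls=9,0 (sum=9), consumes 2 rolls
Frame 6 starts at roll index 8: rolls=3,5 (sum=8), consumes 2 rolls
Frame 7 starts at roll index 10: rolls=6,0 (sum=6), consumes 2 rolls
Frame 8 starts at roll index 12: roll=10 (strike), consumes 1 roll
Frame 9 starts at roll index 13: rolls=9,0 (sum=9), consumes 2 rolls
Frame 10 starts at roll index 15: 3 remaining rolls

Answer: 0 1 2 4 6 8 10 12 13 15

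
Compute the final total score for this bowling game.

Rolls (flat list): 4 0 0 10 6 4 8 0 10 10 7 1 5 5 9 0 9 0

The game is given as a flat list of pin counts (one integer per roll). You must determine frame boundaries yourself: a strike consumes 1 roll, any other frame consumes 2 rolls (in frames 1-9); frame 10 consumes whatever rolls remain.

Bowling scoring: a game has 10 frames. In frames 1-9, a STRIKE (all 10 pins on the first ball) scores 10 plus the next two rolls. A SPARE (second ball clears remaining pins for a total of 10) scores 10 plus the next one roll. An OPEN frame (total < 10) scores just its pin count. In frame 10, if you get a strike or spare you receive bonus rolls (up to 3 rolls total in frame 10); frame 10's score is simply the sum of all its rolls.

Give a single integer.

Answer: 136

Derivation:
Frame 1: OPEN (4+0=4). Cumulative: 4
Frame 2: SPARE (0+10=10). 10 + next roll (6) = 16. Cumulative: 20
Frame 3: SPARE (6+4=10). 10 + next roll (8) = 18. Cumulative: 38
Frame 4: OPEN (8+0=8). Cumulative: 46
Frame 5: STRIKE. 10 + next two rolls (10+7) = 27. Cumulative: 73
Frame 6: STRIKE. 10 + next two rolls (7+1) = 18. Cumulative: 91
Frame 7: OPEN (7+1=8). Cumulative: 99
Frame 8: SPARE (5+5=10). 10 + next roll (9) = 19. Cumulative: 118
Frame 9: OPEN (9+0=9). Cumulative: 127
Frame 10: OPEN. Sum of all frame-10 rolls (9+0) = 9. Cumulative: 136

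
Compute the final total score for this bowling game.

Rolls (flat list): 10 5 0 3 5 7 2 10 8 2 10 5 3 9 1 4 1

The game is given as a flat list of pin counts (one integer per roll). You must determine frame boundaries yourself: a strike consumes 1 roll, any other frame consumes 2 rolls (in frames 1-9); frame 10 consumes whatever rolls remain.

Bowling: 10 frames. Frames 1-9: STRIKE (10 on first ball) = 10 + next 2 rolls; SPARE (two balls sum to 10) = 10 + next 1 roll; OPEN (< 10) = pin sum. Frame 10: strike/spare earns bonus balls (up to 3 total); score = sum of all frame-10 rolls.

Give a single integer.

Answer: 122

Derivation:
Frame 1: STRIKE. 10 + next two rolls (5+0) = 15. Cumulative: 15
Frame 2: OPEN (5+0=5). Cumulative: 20
Frame 3: OPEN (3+5=8). Cumulative: 28
Frame 4: OPEN (7+2=9). Cumulative: 37
Frame 5: STRIKE. 10 + next two rolls (8+2) = 20. Cumulative: 57
Frame 6: SPARE (8+2=10). 10 + next roll (10) = 20. Cumulative: 77
Frame 7: STRIKE. 10 + next two rolls (5+3) = 18. Cumulative: 95
Frame 8: OPEN (5+3=8). Cumulative: 103
Frame 9: SPARE (9+1=10). 10 + next roll (4) = 14. Cumulative: 117
Frame 10: OPEN. Sum of all frame-10 rolls (4+1) = 5. Cumulative: 122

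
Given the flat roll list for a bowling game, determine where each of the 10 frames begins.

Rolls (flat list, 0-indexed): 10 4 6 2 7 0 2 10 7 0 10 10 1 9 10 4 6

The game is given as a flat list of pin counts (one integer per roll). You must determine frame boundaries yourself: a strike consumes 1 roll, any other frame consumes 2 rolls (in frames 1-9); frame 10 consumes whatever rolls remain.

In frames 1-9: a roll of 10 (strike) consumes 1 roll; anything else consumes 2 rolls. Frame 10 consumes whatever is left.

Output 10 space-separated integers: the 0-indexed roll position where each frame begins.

Frame 1 starts at roll index 0: roll=10 (strike), consumes 1 roll
Frame 2 starts at roll index 1: rolls=4,6 (sum=10), consumes 2 rolls
Frame 3 starts at roll index 3: rolls=2,7 (sum=9), consumes 2 rolls
Frame 4 starts at roll index 5: rolls=0,2 (sum=2), consumes 2 rolls
Frame 5 starts at roll index 7: roll=10 (strike), consumes 1 roll
Frame 6 starts at roll index 8: rolls=7,0 (sum=7), consumes 2 rolls
Frame 7 starts at roll index 10: roll=10 (strike), consumes 1 roll
Frame 8 starts at roll index 11: roll=10 (strike), consumes 1 roll
Frame 9 starts at roll index 12: rolls=1,9 (sum=10), consumes 2 rolls
Frame 10 starts at roll index 14: 3 remaining rolls

Answer: 0 1 3 5 7 8 10 11 12 14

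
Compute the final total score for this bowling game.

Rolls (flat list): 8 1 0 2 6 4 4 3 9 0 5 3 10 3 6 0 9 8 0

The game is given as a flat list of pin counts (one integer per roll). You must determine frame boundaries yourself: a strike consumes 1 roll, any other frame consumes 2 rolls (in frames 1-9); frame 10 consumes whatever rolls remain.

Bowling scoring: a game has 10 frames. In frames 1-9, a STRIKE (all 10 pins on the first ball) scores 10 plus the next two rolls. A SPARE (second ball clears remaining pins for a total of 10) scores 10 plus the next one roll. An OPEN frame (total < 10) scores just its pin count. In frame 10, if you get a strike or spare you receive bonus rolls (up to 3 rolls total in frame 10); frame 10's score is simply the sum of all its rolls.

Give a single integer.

Answer: 94

Derivation:
Frame 1: OPEN (8+1=9). Cumulative: 9
Frame 2: OPEN (0+2=2). Cumulative: 11
Frame 3: SPARE (6+4=10). 10 + next roll (4) = 14. Cumulative: 25
Frame 4: OPEN (4+3=7). Cumulative: 32
Frame 5: OPEN (9+0=9). Cumulative: 41
Frame 6: OPEN (5+3=8). Cumulative: 49
Frame 7: STRIKE. 10 + next two rolls (3+6) = 19. Cumulative: 68
Frame 8: OPEN (3+6=9). Cumulative: 77
Frame 9: OPEN (0+9=9). Cumulative: 86
Frame 10: OPEN. Sum of all frame-10 rolls (8+0) = 8. Cumulative: 94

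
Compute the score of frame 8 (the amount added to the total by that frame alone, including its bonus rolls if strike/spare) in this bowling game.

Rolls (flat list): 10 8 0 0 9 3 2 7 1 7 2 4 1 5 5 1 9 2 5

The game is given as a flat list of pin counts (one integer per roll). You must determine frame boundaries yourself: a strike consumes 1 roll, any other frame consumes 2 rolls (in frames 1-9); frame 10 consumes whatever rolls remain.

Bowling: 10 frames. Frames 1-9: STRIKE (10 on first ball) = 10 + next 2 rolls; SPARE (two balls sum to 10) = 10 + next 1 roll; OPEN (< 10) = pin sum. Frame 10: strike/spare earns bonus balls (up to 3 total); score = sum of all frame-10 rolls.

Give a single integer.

Answer: 11

Derivation:
Frame 1: STRIKE. 10 + next two rolls (8+0) = 18. Cumulative: 18
Frame 2: OPEN (8+0=8). Cumulative: 26
Frame 3: OPEN (0+9=9). Cumulative: 35
Frame 4: OPEN (3+2=5). Cumulative: 40
Frame 5: OPEN (7+1=8). Cumulative: 48
Frame 6: OPEN (7+2=9). Cumulative: 57
Frame 7: OPEN (4+1=5). Cumulative: 62
Frame 8: SPARE (5+5=10). 10 + next roll (1) = 11. Cumulative: 73
Frame 9: SPARE (1+9=10). 10 + next roll (2) = 12. Cumulative: 85
Frame 10: OPEN. Sum of all frame-10 rolls (2+5) = 7. Cumulative: 92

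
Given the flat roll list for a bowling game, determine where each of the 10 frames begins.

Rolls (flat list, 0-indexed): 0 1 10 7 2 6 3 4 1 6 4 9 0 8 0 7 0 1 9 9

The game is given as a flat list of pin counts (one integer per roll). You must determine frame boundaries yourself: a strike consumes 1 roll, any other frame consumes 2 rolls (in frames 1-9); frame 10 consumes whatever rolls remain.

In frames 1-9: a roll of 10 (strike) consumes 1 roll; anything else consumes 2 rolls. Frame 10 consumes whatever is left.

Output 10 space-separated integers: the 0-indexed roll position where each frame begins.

Frame 1 starts at roll index 0: rolls=0,1 (sum=1), consumes 2 rolls
Frame 2 starts at roll index 2: roll=10 (strike), consumes 1 roll
Frame 3 starts at roll index 3: rolls=7,2 (sum=9), consumes 2 rolls
Frame 4 starts at roll index 5: rolls=6,3 (sum=9), consumes 2 rolls
Frame 5 starts at roll index 7: rolls=4,1 (sum=5), consumes 2 rolls
Frame 6 starts at roll index 9: rolls=6,4 (sum=10), consumes 2 rolls
Frame 7 starts at roll index 11: rolls=9,0 (sum=9), consumes 2 rolls
Frame 8 starts at roll index 13: rolls=8,0 (sum=8), consumes 2 rolls
Frame 9 starts at roll index 15: rolls=7,0 (sum=7), consumes 2 rolls
Frame 10 starts at roll index 17: 3 remaining rolls

Answer: 0 2 3 5 7 9 11 13 15 17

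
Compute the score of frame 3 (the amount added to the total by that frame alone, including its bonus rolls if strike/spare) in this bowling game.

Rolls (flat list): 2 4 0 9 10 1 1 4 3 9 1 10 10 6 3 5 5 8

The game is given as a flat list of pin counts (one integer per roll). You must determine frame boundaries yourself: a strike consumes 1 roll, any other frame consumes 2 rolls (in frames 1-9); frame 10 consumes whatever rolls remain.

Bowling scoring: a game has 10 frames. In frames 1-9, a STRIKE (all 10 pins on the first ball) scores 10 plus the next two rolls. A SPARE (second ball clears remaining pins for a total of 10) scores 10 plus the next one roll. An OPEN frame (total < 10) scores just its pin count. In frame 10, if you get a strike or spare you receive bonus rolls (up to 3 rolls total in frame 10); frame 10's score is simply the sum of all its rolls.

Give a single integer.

Frame 1: OPEN (2+4=6). Cumulative: 6
Frame 2: OPEN (0+9=9). Cumulative: 15
Frame 3: STRIKE. 10 + next two rolls (1+1) = 12. Cumulative: 27
Frame 4: OPEN (1+1=2). Cumulative: 29
Frame 5: OPEN (4+3=7). Cumulative: 36

Answer: 12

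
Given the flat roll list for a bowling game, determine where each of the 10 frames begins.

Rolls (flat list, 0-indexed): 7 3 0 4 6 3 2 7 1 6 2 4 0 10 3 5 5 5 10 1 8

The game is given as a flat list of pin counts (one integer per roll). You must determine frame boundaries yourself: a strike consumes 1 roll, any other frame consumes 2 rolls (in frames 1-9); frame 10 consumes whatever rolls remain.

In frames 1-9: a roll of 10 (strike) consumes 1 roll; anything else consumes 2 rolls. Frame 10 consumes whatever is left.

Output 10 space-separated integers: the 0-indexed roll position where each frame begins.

Frame 1 starts at roll index 0: rolls=7,3 (sum=10), consumes 2 rolls
Frame 2 starts at roll index 2: rolls=0,4 (sum=4), consumes 2 rolls
Frame 3 starts at roll index 4: rolls=6,3 (sum=9), consumes 2 rolls
Frame 4 starts at roll index 6: rolls=2,7 (sum=9), consumes 2 rolls
Frame 5 starts at roll index 8: rolls=1,6 (sum=7), consumes 2 rolls
Frame 6 starts at roll index 10: rolls=2,4 (sum=6), consumes 2 rolls
Frame 7 starts at roll index 12: rolls=0,10 (sum=10), consumes 2 rolls
Frame 8 starts at roll index 14: rolls=3,5 (sum=8), consumes 2 rolls
Frame 9 starts at roll index 16: rolls=5,5 (sum=10), consumes 2 rolls
Frame 10 starts at roll index 18: 3 remaining rolls

Answer: 0 2 4 6 8 10 12 14 16 18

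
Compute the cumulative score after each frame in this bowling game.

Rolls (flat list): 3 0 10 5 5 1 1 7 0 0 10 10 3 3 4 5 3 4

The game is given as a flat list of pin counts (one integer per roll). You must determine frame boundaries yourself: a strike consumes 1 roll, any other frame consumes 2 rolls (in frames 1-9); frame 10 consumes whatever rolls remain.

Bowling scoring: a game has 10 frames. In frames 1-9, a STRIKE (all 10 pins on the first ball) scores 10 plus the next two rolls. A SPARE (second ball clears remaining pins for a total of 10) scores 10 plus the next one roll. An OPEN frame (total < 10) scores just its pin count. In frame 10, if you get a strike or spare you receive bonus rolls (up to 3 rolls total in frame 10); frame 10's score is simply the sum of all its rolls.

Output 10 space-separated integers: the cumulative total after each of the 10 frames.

Frame 1: OPEN (3+0=3). Cumulative: 3
Frame 2: STRIKE. 10 + next two rolls (5+5) = 20. Cumulative: 23
Frame 3: SPARE (5+5=10). 10 + next roll (1) = 11. Cumulative: 34
Frame 4: OPEN (1+1=2). Cumulative: 36
Frame 5: OPEN (7+0=7). Cumulative: 43
Frame 6: SPARE (0+10=10). 10 + next roll (10) = 20. Cumulative: 63
Frame 7: STRIKE. 10 + next two rolls (3+3) = 16. Cumulative: 79
Frame 8: OPEN (3+3=6). Cumulative: 85
Frame 9: OPEN (4+5=9). Cumulative: 94
Frame 10: OPEN. Sum of all frame-10 rolls (3+4) = 7. Cumulative: 101

Answer: 3 23 34 36 43 63 79 85 94 101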